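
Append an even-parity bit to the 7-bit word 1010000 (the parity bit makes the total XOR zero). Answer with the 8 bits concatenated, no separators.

10100000

XOR of the 7 data bits: 1⊕0⊕1⊕0⊕0⊕0⊕0 = 0
Parity bit = 0 (so all 8 bits XOR to 0).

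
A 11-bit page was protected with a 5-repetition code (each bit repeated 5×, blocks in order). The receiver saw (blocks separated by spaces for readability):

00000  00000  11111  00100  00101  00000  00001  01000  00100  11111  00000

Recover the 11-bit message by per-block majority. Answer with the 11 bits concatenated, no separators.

Block 1 (00000): 0 ones → 0
Block 2 (00000): 0 ones → 0
Block 3 (11111): 5 ones → 1
Block 4 (00100): 1 one → 0
Block 5 (00101): 2 ones → 0
Block 6 (00000): 0 ones → 0
Block 7 (00001): 1 one → 0
Block 8 (01000): 1 one → 0
Block 9 (00100): 1 one → 0
Block 10 (11111): 5 ones → 1
Block 11 (00000): 0 ones → 0

00100000010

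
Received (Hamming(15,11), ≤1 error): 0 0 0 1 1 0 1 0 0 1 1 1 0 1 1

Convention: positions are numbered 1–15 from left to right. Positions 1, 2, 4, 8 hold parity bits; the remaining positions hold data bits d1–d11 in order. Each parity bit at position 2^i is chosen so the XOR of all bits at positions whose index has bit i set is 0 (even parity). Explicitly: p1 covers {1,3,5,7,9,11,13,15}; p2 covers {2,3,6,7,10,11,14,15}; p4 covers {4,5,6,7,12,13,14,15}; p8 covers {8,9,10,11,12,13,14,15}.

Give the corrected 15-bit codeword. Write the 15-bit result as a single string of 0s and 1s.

s1 (pos 1,3,5,7,9,11,13,15): 0⊕0⊕1⊕1⊕0⊕1⊕0⊕1 = 0
s2 (pos 2,3,6,7,10,11,14,15): 0⊕0⊕0⊕1⊕1⊕1⊕1⊕1 = 1
s4 (pos 4,5,6,7,12,13,14,15): 1⊕1⊕0⊕1⊕1⊕0⊕1⊕1 = 0
s8 (pos 8,9,10,11,12,13,14,15): 0⊕0⊕1⊕1⊕1⊕0⊕1⊕1 = 1
Syndrome s8…s1 = 1010 → error at position 10.
Flip position 10: 000110100111011 → 000110100011011

000110100011011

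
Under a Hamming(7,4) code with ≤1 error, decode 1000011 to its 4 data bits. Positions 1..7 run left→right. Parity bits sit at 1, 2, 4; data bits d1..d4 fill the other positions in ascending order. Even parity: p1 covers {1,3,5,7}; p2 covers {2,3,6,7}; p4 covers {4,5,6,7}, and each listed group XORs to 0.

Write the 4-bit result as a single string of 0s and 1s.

0011

s1 (pos 1,3,5,7): 1⊕0⊕0⊕1 = 0
s2 (pos 2,3,6,7): 0⊕0⊕1⊕1 = 0
s4 (pos 4,5,6,7): 0⊕0⊕1⊕1 = 0
Syndrome s4…s1 = 000 → no error.
Read data bits from positions 3,5,6,7: 0011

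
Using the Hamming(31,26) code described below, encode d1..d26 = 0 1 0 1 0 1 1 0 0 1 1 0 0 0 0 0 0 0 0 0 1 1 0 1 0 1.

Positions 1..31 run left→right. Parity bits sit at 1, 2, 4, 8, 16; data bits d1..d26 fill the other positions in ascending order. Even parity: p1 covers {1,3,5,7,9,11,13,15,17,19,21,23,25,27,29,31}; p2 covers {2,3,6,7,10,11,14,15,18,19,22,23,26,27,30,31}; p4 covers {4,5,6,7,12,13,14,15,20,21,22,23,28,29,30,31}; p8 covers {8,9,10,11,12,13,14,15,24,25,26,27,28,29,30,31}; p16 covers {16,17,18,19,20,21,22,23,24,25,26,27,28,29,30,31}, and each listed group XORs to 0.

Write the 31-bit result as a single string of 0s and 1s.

1000101001100110000000000110101

Place data at non-parity positions: p1 p2 0 p4 1 0 1 p8 0 1 1 0 0 1 1 p16 0 0 0 0 0 0 0 0 0 1 1 0 1 0 1
p1 (pos 1,3,5,7,9,11,13,15,17,19,21,23,25,27,29,31): XOR of data positions = 0⊕1⊕1⊕0⊕1⊕0⊕1⊕0⊕0⊕0⊕0⊕0⊕1⊕1⊕1 = 1
p2 (pos 2,3,6,7,10,11,14,15,18,19,22,23,26,27,30,31): XOR of data positions = 0⊕0⊕1⊕1⊕1⊕1⊕1⊕0⊕0⊕0⊕0⊕1⊕1⊕0⊕1 = 0
p4 (pos 4,5,6,7,12,13,14,15,20,21,22,23,28,29,30,31): XOR of data positions = 1⊕0⊕1⊕0⊕0⊕1⊕1⊕0⊕0⊕0⊕0⊕0⊕1⊕0⊕1 = 0
p8 (pos 8,9,10,11,12,13,14,15,24,25,26,27,28,29,30,31): XOR of data positions = 0⊕1⊕1⊕0⊕0⊕1⊕1⊕0⊕0⊕1⊕1⊕0⊕1⊕0⊕1 = 0
p16 (pos 16,17,18,19,20,21,22,23,24,25,26,27,28,29,30,31): XOR of data positions = 0⊕0⊕0⊕0⊕0⊕0⊕0⊕0⊕0⊕1⊕1⊕0⊕1⊕0⊕1 = 0
Codeword: 1000101001100110000000000110101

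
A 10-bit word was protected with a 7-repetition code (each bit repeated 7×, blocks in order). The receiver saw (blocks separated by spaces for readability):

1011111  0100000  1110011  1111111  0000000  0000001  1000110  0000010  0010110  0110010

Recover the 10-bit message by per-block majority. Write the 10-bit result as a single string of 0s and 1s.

Block 1 (1011111): 6 ones → 1
Block 2 (0100000): 1 one → 0
Block 3 (1110011): 5 ones → 1
Block 4 (1111111): 7 ones → 1
Block 5 (0000000): 0 ones → 0
Block 6 (0000001): 1 one → 0
Block 7 (1000110): 3 ones → 0
Block 8 (0000010): 1 one → 0
Block 9 (0010110): 3 ones → 0
Block 10 (0110010): 3 ones → 0

1011000000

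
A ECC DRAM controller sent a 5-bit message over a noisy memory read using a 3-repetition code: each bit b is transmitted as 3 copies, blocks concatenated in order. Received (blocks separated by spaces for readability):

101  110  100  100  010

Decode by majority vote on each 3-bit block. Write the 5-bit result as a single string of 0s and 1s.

11000

Block 1 (101): 2 ones → 1
Block 2 (110): 2 ones → 1
Block 3 (100): 1 one → 0
Block 4 (100): 1 one → 0
Block 5 (010): 1 one → 0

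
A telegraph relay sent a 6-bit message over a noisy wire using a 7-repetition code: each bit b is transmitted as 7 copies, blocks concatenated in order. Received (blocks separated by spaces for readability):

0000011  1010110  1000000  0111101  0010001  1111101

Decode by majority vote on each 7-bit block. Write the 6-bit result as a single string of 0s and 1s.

010101

Block 1 (0000011): 2 ones → 0
Block 2 (1010110): 4 ones → 1
Block 3 (1000000): 1 one → 0
Block 4 (0111101): 5 ones → 1
Block 5 (0010001): 2 ones → 0
Block 6 (1111101): 6 ones → 1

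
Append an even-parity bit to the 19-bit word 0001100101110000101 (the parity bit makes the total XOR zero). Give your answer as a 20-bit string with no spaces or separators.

XOR of the 19 data bits: 0⊕0⊕0⊕1⊕1⊕0⊕0⊕1⊕0⊕1⊕1⊕1⊕0⊕0⊕0⊕0⊕1⊕0⊕1 = 0
Parity bit = 0 (so all 20 bits XOR to 0).

00011001011100001010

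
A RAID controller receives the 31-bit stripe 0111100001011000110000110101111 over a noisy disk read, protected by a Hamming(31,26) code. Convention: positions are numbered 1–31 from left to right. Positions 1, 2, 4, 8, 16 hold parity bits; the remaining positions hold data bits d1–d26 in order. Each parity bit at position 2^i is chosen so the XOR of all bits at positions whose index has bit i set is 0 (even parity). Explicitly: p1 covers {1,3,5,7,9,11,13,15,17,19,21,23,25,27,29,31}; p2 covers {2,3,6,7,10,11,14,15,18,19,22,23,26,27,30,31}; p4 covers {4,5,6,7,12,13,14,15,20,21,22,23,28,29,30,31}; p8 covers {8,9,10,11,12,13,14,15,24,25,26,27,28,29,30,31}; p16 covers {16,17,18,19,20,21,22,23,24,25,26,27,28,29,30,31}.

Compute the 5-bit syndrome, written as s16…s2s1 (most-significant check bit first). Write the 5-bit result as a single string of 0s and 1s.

s1 (pos 1,3,5,7,9,11,13,15,17,19,21,23,25,27,29,31): 0⊕1⊕1⊕0⊕0⊕0⊕1⊕0⊕1⊕0⊕0⊕1⊕0⊕0⊕1⊕1 = 1
s2 (pos 2,3,6,7,10,11,14,15,18,19,22,23,26,27,30,31): 1⊕1⊕0⊕0⊕1⊕0⊕0⊕0⊕1⊕0⊕0⊕1⊕1⊕0⊕1⊕1 = 0
s4 (pos 4,5,6,7,12,13,14,15,20,21,22,23,28,29,30,31): 1⊕1⊕0⊕0⊕1⊕1⊕0⊕0⊕0⊕0⊕0⊕1⊕1⊕1⊕1⊕1 = 1
s8 (pos 8,9,10,11,12,13,14,15,24,25,26,27,28,29,30,31): 0⊕0⊕1⊕0⊕1⊕1⊕0⊕0⊕1⊕0⊕1⊕0⊕1⊕1⊕1⊕1 = 1
s16 (pos 16,17,18,19,20,21,22,23,24,25,26,27,28,29,30,31): 0⊕1⊕1⊕0⊕0⊕0⊕0⊕1⊕1⊕0⊕1⊕0⊕1⊕1⊕1⊕1 = 1
Syndrome s16…s1 = 11101 → error at position 29.

11101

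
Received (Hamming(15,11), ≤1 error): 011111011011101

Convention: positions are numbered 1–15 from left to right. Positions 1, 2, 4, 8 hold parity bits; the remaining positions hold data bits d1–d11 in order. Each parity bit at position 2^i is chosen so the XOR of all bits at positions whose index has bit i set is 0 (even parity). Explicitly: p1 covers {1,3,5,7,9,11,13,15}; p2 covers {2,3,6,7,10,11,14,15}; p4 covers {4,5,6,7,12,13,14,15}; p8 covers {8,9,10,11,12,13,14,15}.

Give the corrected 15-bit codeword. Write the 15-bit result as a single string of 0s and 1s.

s1 (pos 1,3,5,7,9,11,13,15): 0⊕1⊕1⊕0⊕1⊕1⊕1⊕1 = 0
s2 (pos 2,3,6,7,10,11,14,15): 1⊕1⊕1⊕0⊕0⊕1⊕0⊕1 = 1
s4 (pos 4,5,6,7,12,13,14,15): 1⊕1⊕1⊕0⊕1⊕1⊕0⊕1 = 0
s8 (pos 8,9,10,11,12,13,14,15): 1⊕1⊕0⊕1⊕1⊕1⊕0⊕1 = 0
Syndrome s8…s1 = 0010 → error at position 2.
Flip position 2: 011111011011101 → 001111011011101

001111011011101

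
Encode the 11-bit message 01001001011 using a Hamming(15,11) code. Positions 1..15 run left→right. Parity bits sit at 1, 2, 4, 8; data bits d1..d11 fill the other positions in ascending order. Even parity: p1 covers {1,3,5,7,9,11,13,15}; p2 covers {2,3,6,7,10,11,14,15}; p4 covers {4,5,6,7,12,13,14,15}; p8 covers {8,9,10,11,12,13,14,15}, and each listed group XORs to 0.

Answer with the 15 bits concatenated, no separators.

Place data at non-parity positions: p1 p2 0 p4 1 0 0 p8 1 0 0 1 0 1 1
p1 (pos 1,3,5,7,9,11,13,15): XOR of data positions = 0⊕1⊕0⊕1⊕0⊕0⊕1 = 1
p2 (pos 2,3,6,7,10,11,14,15): XOR of data positions = 0⊕0⊕0⊕0⊕0⊕1⊕1 = 0
p4 (pos 4,5,6,7,12,13,14,15): XOR of data positions = 1⊕0⊕0⊕1⊕0⊕1⊕1 = 0
p8 (pos 8,9,10,11,12,13,14,15): XOR of data positions = 1⊕0⊕0⊕1⊕0⊕1⊕1 = 0
Codeword: 100010001001011

100010001001011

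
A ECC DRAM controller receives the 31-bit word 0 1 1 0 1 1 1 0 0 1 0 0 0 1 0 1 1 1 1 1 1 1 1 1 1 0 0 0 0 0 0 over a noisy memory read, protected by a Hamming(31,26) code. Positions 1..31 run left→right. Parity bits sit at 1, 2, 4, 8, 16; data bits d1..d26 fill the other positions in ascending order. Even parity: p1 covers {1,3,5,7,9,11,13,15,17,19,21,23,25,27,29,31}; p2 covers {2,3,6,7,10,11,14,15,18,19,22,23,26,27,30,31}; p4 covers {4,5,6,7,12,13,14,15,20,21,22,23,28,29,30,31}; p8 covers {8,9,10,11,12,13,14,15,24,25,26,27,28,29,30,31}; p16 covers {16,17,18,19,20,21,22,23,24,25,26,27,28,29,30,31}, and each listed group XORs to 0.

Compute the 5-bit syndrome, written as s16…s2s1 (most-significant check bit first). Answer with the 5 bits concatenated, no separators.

s1 (pos 1,3,5,7,9,11,13,15,17,19,21,23,25,27,29,31): 0⊕1⊕1⊕1⊕0⊕0⊕0⊕0⊕1⊕1⊕1⊕1⊕1⊕0⊕0⊕0 = 0
s2 (pos 2,3,6,7,10,11,14,15,18,19,22,23,26,27,30,31): 1⊕1⊕1⊕1⊕1⊕0⊕1⊕0⊕1⊕1⊕1⊕1⊕0⊕0⊕0⊕0 = 0
s4 (pos 4,5,6,7,12,13,14,15,20,21,22,23,28,29,30,31): 0⊕1⊕1⊕1⊕0⊕0⊕1⊕0⊕1⊕1⊕1⊕1⊕0⊕0⊕0⊕0 = 0
s8 (pos 8,9,10,11,12,13,14,15,24,25,26,27,28,29,30,31): 0⊕0⊕1⊕0⊕0⊕0⊕1⊕0⊕1⊕1⊕0⊕0⊕0⊕0⊕0⊕0 = 0
s16 (pos 16,17,18,19,20,21,22,23,24,25,26,27,28,29,30,31): 1⊕1⊕1⊕1⊕1⊕1⊕1⊕1⊕1⊕1⊕0⊕0⊕0⊕0⊕0⊕0 = 0
Syndrome s16…s1 = 00000 → no error.

00000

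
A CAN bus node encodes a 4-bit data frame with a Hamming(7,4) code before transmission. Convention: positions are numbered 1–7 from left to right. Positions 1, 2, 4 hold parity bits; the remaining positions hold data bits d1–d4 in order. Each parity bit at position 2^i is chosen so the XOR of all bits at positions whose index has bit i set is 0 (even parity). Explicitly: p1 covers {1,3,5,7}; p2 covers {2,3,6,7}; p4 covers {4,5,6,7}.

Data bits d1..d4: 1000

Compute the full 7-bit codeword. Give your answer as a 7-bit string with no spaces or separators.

1110000

Place data at non-parity positions: p1 p2 1 p4 0 0 0
p1 (pos 1,3,5,7): XOR of data positions = 1⊕0⊕0 = 1
p2 (pos 2,3,6,7): XOR of data positions = 1⊕0⊕0 = 1
p4 (pos 4,5,6,7): XOR of data positions = 0⊕0⊕0 = 0
Codeword: 1110000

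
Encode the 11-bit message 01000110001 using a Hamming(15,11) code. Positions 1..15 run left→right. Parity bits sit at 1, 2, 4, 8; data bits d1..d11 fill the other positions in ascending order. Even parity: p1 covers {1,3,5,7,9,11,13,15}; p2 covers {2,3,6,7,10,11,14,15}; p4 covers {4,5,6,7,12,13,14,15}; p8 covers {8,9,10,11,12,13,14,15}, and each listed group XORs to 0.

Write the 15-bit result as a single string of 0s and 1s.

110010010110001

Place data at non-parity positions: p1 p2 0 p4 1 0 0 p8 0 1 1 0 0 0 1
p1 (pos 1,3,5,7,9,11,13,15): XOR of data positions = 0⊕1⊕0⊕0⊕1⊕0⊕1 = 1
p2 (pos 2,3,6,7,10,11,14,15): XOR of data positions = 0⊕0⊕0⊕1⊕1⊕0⊕1 = 1
p4 (pos 4,5,6,7,12,13,14,15): XOR of data positions = 1⊕0⊕0⊕0⊕0⊕0⊕1 = 0
p8 (pos 8,9,10,11,12,13,14,15): XOR of data positions = 0⊕1⊕1⊕0⊕0⊕0⊕1 = 1
Codeword: 110010010110001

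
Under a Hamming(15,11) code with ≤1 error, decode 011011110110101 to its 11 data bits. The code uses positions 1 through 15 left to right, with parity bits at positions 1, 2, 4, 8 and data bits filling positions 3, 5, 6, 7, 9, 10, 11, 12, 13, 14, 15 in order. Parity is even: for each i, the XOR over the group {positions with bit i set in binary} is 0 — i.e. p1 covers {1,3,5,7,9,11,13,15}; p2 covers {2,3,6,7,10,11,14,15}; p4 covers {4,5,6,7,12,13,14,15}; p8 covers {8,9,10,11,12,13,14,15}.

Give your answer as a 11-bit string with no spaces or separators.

11110110111

s1 (pos 1,3,5,7,9,11,13,15): 0⊕1⊕1⊕1⊕0⊕1⊕1⊕1 = 0
s2 (pos 2,3,6,7,10,11,14,15): 1⊕1⊕1⊕1⊕1⊕1⊕0⊕1 = 1
s4 (pos 4,5,6,7,12,13,14,15): 0⊕1⊕1⊕1⊕0⊕1⊕0⊕1 = 1
s8 (pos 8,9,10,11,12,13,14,15): 1⊕0⊕1⊕1⊕0⊕1⊕0⊕1 = 1
Syndrome s8…s1 = 1110 → error at position 14.
Flip position 14: 011011110110101 → 011011110110111
Read data bits from positions 3,5,6,7,9,10,11,12,13,14,15: 11110110111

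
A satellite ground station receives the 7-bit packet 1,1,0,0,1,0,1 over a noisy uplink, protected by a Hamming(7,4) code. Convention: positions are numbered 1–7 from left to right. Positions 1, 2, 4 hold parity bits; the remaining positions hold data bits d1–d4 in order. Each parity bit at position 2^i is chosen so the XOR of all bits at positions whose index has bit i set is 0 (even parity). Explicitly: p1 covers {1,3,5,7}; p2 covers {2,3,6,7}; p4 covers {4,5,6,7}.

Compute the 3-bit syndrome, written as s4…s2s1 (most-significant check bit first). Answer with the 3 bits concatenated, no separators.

001

s1 (pos 1,3,5,7): 1⊕0⊕1⊕1 = 1
s2 (pos 2,3,6,7): 1⊕0⊕0⊕1 = 0
s4 (pos 4,5,6,7): 0⊕1⊕0⊕1 = 0
Syndrome s4…s1 = 001 → error at position 1.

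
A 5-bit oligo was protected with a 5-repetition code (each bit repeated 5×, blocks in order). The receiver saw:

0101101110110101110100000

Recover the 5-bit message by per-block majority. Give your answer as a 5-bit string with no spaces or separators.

11110

Block 1 (01011): 3 ones → 1
Block 2 (01110): 3 ones → 1
Block 3 (11010): 3 ones → 1
Block 4 (11101): 4 ones → 1
Block 5 (00000): 0 ones → 0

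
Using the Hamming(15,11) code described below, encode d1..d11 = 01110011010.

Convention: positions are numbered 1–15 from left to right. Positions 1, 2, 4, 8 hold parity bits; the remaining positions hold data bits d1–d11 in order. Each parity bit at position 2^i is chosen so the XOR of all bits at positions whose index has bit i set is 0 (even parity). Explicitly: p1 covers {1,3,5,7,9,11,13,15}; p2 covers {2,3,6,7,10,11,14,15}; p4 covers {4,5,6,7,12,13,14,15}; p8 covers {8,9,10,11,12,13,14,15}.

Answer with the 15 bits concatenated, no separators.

100111110011010

Place data at non-parity positions: p1 p2 0 p4 1 1 1 p8 0 0 1 1 0 1 0
p1 (pos 1,3,5,7,9,11,13,15): XOR of data positions = 0⊕1⊕1⊕0⊕1⊕0⊕0 = 1
p2 (pos 2,3,6,7,10,11,14,15): XOR of data positions = 0⊕1⊕1⊕0⊕1⊕1⊕0 = 0
p4 (pos 4,5,6,7,12,13,14,15): XOR of data positions = 1⊕1⊕1⊕1⊕0⊕1⊕0 = 1
p8 (pos 8,9,10,11,12,13,14,15): XOR of data positions = 0⊕0⊕1⊕1⊕0⊕1⊕0 = 1
Codeword: 100111110011010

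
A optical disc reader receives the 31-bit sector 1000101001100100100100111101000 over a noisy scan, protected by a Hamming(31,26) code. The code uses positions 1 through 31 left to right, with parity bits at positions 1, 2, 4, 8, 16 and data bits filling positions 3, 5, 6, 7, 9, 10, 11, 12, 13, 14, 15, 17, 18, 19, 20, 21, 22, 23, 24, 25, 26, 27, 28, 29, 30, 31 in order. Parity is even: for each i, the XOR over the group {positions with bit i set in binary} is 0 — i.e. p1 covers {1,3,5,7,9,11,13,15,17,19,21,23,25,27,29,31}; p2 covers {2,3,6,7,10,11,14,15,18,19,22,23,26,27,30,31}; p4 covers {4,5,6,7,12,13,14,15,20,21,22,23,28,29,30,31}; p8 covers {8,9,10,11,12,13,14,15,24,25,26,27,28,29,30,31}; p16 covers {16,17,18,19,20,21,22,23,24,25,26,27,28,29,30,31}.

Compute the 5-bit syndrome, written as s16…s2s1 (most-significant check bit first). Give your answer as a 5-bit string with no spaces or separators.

s1 (pos 1,3,5,7,9,11,13,15,17,19,21,23,25,27,29,31): 1⊕0⊕1⊕1⊕0⊕1⊕0⊕0⊕1⊕0⊕0⊕1⊕1⊕0⊕0⊕0 = 1
s2 (pos 2,3,6,7,10,11,14,15,18,19,22,23,26,27,30,31): 0⊕0⊕0⊕1⊕1⊕1⊕1⊕0⊕0⊕0⊕0⊕1⊕1⊕0⊕0⊕0 = 0
s4 (pos 4,5,6,7,12,13,14,15,20,21,22,23,28,29,30,31): 0⊕1⊕0⊕1⊕0⊕0⊕1⊕0⊕1⊕0⊕0⊕1⊕1⊕0⊕0⊕0 = 0
s8 (pos 8,9,10,11,12,13,14,15,24,25,26,27,28,29,30,31): 0⊕0⊕1⊕1⊕0⊕0⊕1⊕0⊕1⊕1⊕1⊕0⊕1⊕0⊕0⊕0 = 1
s16 (pos 16,17,18,19,20,21,22,23,24,25,26,27,28,29,30,31): 0⊕1⊕0⊕0⊕1⊕0⊕0⊕1⊕1⊕1⊕1⊕0⊕1⊕0⊕0⊕0 = 1
Syndrome s16…s1 = 11001 → error at position 25.

11001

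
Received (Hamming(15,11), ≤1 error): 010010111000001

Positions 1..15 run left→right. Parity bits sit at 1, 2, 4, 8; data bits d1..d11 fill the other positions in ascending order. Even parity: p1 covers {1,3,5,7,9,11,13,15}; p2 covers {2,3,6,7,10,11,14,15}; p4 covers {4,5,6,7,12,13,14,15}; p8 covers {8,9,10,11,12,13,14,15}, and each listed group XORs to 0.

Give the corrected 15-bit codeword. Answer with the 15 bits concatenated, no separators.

010010111000011

s1 (pos 1,3,5,7,9,11,13,15): 0⊕0⊕1⊕1⊕1⊕0⊕0⊕1 = 0
s2 (pos 2,3,6,7,10,11,14,15): 1⊕0⊕0⊕1⊕0⊕0⊕0⊕1 = 1
s4 (pos 4,5,6,7,12,13,14,15): 0⊕1⊕0⊕1⊕0⊕0⊕0⊕1 = 1
s8 (pos 8,9,10,11,12,13,14,15): 1⊕1⊕0⊕0⊕0⊕0⊕0⊕1 = 1
Syndrome s8…s1 = 1110 → error at position 14.
Flip position 14: 010010111000001 → 010010111000011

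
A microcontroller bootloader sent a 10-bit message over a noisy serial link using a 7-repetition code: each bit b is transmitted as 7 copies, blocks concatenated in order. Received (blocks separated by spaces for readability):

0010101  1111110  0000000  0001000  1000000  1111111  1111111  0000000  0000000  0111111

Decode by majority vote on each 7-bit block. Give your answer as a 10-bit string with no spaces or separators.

Block 1 (0010101): 3 ones → 0
Block 2 (1111110): 6 ones → 1
Block 3 (0000000): 0 ones → 0
Block 4 (0001000): 1 one → 0
Block 5 (1000000): 1 one → 0
Block 6 (1111111): 7 ones → 1
Block 7 (1111111): 7 ones → 1
Block 8 (0000000): 0 ones → 0
Block 9 (0000000): 0 ones → 0
Block 10 (0111111): 6 ones → 1

0100011001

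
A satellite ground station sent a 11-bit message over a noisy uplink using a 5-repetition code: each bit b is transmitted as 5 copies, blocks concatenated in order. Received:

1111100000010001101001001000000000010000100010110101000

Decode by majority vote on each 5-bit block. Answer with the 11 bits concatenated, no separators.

10010000010

Block 1 (11111): 5 ones → 1
Block 2 (00000): 0 ones → 0
Block 3 (01000): 1 one → 0
Block 4 (11010): 3 ones → 1
Block 5 (01001): 2 ones → 0
Block 6 (00000): 0 ones → 0
Block 7 (00000): 0 ones → 0
Block 8 (10000): 1 one → 0
Block 9 (10001): 2 ones → 0
Block 10 (01101): 3 ones → 1
Block 11 (01000): 1 one → 0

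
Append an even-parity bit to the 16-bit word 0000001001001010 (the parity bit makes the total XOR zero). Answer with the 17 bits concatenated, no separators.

00000010010010100

XOR of the 16 data bits: 0⊕0⊕0⊕0⊕0⊕0⊕1⊕0⊕0⊕1⊕0⊕0⊕1⊕0⊕1⊕0 = 0
Parity bit = 0 (so all 17 bits XOR to 0).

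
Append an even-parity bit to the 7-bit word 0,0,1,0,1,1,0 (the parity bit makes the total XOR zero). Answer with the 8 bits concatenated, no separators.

XOR of the 7 data bits: 0⊕0⊕1⊕0⊕1⊕1⊕0 = 1
Parity bit = 1 (so all 8 bits XOR to 0).

00101101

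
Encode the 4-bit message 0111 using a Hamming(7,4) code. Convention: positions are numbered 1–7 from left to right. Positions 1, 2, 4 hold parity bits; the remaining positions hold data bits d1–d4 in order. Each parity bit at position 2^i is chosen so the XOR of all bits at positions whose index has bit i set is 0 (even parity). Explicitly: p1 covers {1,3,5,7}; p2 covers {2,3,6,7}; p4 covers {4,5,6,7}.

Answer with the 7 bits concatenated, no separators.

Place data at non-parity positions: p1 p2 0 p4 1 1 1
p1 (pos 1,3,5,7): XOR of data positions = 0⊕1⊕1 = 0
p2 (pos 2,3,6,7): XOR of data positions = 0⊕1⊕1 = 0
p4 (pos 4,5,6,7): XOR of data positions = 1⊕1⊕1 = 1
Codeword: 0001111

0001111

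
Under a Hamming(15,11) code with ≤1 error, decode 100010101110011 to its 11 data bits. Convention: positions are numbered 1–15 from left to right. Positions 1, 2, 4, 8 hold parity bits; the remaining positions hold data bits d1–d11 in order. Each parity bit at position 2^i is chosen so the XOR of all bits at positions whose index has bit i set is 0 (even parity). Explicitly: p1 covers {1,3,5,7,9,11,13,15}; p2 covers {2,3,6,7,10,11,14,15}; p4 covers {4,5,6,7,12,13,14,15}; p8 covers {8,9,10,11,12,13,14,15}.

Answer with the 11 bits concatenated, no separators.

01011010011

s1 (pos 1,3,5,7,9,11,13,15): 1⊕0⊕1⊕1⊕1⊕1⊕0⊕1 = 0
s2 (pos 2,3,6,7,10,11,14,15): 0⊕0⊕0⊕1⊕1⊕1⊕1⊕1 = 1
s4 (pos 4,5,6,7,12,13,14,15): 0⊕1⊕0⊕1⊕0⊕0⊕1⊕1 = 0
s8 (pos 8,9,10,11,12,13,14,15): 0⊕1⊕1⊕1⊕0⊕0⊕1⊕1 = 1
Syndrome s8…s1 = 1010 → error at position 10.
Flip position 10: 100010101110011 → 100010101010011
Read data bits from positions 3,5,6,7,9,10,11,12,13,14,15: 01011010011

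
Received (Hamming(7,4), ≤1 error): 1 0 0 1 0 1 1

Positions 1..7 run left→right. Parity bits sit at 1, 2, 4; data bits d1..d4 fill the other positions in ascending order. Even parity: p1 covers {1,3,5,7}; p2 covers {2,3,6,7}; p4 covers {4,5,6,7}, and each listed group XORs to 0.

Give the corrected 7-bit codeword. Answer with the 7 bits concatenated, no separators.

1000011

s1 (pos 1,3,5,7): 1⊕0⊕0⊕1 = 0
s2 (pos 2,3,6,7): 0⊕0⊕1⊕1 = 0
s4 (pos 4,5,6,7): 1⊕0⊕1⊕1 = 1
Syndrome s4…s1 = 100 → error at position 4.
Flip position 4: 1001011 → 1000011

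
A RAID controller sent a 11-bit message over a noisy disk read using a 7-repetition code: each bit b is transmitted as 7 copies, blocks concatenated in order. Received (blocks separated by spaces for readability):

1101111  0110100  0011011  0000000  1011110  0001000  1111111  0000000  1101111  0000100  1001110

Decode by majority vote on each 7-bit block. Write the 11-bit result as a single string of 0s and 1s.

10101010101

Block 1 (1101111): 6 ones → 1
Block 2 (0110100): 3 ones → 0
Block 3 (0011011): 4 ones → 1
Block 4 (0000000): 0 ones → 0
Block 5 (1011110): 5 ones → 1
Block 6 (0001000): 1 one → 0
Block 7 (1111111): 7 ones → 1
Block 8 (0000000): 0 ones → 0
Block 9 (1101111): 6 ones → 1
Block 10 (0000100): 1 one → 0
Block 11 (1001110): 4 ones → 1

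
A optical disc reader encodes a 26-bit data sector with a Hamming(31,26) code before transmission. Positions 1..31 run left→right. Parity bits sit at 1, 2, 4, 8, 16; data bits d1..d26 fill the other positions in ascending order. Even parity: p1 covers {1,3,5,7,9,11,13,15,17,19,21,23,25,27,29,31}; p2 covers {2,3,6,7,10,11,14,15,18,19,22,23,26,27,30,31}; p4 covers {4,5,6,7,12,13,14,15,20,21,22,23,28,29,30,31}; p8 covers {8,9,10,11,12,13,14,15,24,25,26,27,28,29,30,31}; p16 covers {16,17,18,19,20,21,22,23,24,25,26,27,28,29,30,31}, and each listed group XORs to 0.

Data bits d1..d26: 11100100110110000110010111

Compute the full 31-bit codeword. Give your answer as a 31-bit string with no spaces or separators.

0110110001001100110000110010111

Place data at non-parity positions: p1 p2 1 p4 1 1 0 p8 0 1 0 0 1 1 0 p16 1 1 0 0 0 0 1 1 0 0 1 0 1 1 1
p1 (pos 1,3,5,7,9,11,13,15,17,19,21,23,25,27,29,31): XOR of data positions = 1⊕1⊕0⊕0⊕0⊕1⊕0⊕1⊕0⊕0⊕1⊕0⊕1⊕1⊕1 = 0
p2 (pos 2,3,6,7,10,11,14,15,18,19,22,23,26,27,30,31): XOR of data positions = 1⊕1⊕0⊕1⊕0⊕1⊕0⊕1⊕0⊕0⊕1⊕0⊕1⊕1⊕1 = 1
p4 (pos 4,5,6,7,12,13,14,15,20,21,22,23,28,29,30,31): XOR of data positions = 1⊕1⊕0⊕0⊕1⊕1⊕0⊕0⊕0⊕0⊕1⊕0⊕1⊕1⊕1 = 0
p8 (pos 8,9,10,11,12,13,14,15,24,25,26,27,28,29,30,31): XOR of data positions = 0⊕1⊕0⊕0⊕1⊕1⊕0⊕1⊕0⊕0⊕1⊕0⊕1⊕1⊕1 = 0
p16 (pos 16,17,18,19,20,21,22,23,24,25,26,27,28,29,30,31): XOR of data positions = 1⊕1⊕0⊕0⊕0⊕0⊕1⊕1⊕0⊕0⊕1⊕0⊕1⊕1⊕1 = 0
Codeword: 0110110001001100110000110010111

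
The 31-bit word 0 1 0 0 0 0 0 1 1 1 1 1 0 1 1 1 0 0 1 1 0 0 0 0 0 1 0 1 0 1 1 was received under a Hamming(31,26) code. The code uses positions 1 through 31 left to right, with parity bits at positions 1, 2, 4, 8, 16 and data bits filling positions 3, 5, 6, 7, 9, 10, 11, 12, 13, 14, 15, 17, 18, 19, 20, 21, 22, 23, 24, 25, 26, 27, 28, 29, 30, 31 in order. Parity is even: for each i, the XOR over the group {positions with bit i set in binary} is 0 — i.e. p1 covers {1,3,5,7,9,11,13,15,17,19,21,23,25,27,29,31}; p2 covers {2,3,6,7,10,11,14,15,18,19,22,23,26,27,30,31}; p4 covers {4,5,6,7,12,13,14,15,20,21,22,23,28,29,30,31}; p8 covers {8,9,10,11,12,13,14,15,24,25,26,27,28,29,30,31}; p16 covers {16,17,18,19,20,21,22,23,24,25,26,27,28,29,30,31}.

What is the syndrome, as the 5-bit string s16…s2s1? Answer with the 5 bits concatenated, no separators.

s1 (pos 1,3,5,7,9,11,13,15,17,19,21,23,25,27,29,31): 0⊕0⊕0⊕0⊕1⊕1⊕0⊕1⊕0⊕1⊕0⊕0⊕0⊕0⊕0⊕1 = 1
s2 (pos 2,3,6,7,10,11,14,15,18,19,22,23,26,27,30,31): 1⊕0⊕0⊕0⊕1⊕1⊕1⊕1⊕0⊕1⊕0⊕0⊕1⊕0⊕1⊕1 = 1
s4 (pos 4,5,6,7,12,13,14,15,20,21,22,23,28,29,30,31): 0⊕0⊕0⊕0⊕1⊕0⊕1⊕1⊕1⊕0⊕0⊕0⊕1⊕0⊕1⊕1 = 1
s8 (pos 8,9,10,11,12,13,14,15,24,25,26,27,28,29,30,31): 1⊕1⊕1⊕1⊕1⊕0⊕1⊕1⊕0⊕0⊕1⊕0⊕1⊕0⊕1⊕1 = 1
s16 (pos 16,17,18,19,20,21,22,23,24,25,26,27,28,29,30,31): 1⊕0⊕0⊕1⊕1⊕0⊕0⊕0⊕0⊕0⊕1⊕0⊕1⊕0⊕1⊕1 = 1
Syndrome s16…s1 = 11111 → error at position 31.

11111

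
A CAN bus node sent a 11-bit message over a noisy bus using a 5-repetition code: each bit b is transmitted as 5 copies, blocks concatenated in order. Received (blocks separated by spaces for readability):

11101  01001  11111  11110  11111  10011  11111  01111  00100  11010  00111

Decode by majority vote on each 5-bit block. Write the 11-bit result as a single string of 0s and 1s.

10111111011

Block 1 (11101): 4 ones → 1
Block 2 (01001): 2 ones → 0
Block 3 (11111): 5 ones → 1
Block 4 (11110): 4 ones → 1
Block 5 (11111): 5 ones → 1
Block 6 (10011): 3 ones → 1
Block 7 (11111): 5 ones → 1
Block 8 (01111): 4 ones → 1
Block 9 (00100): 1 one → 0
Block 10 (11010): 3 ones → 1
Block 11 (00111): 3 ones → 1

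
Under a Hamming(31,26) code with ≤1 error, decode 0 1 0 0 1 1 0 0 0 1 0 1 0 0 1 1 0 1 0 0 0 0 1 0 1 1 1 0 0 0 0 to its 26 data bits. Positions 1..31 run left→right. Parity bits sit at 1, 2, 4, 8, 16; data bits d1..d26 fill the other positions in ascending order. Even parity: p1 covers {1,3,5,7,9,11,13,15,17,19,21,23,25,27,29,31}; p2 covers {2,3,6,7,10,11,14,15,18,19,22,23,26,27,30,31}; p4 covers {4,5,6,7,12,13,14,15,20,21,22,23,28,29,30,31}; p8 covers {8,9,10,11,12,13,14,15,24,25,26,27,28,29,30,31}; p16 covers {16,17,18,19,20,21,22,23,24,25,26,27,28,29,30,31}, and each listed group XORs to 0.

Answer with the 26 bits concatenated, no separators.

s1 (pos 1,3,5,7,9,11,13,15,17,19,21,23,25,27,29,31): 0⊕0⊕1⊕0⊕0⊕0⊕0⊕1⊕0⊕0⊕0⊕1⊕1⊕1⊕0⊕0 = 1
s2 (pos 2,3,6,7,10,11,14,15,18,19,22,23,26,27,30,31): 1⊕0⊕1⊕0⊕1⊕0⊕0⊕1⊕1⊕0⊕0⊕1⊕1⊕1⊕0⊕0 = 0
s4 (pos 4,5,6,7,12,13,14,15,20,21,22,23,28,29,30,31): 0⊕1⊕1⊕0⊕1⊕0⊕0⊕1⊕0⊕0⊕0⊕1⊕0⊕0⊕0⊕0 = 1
s8 (pos 8,9,10,11,12,13,14,15,24,25,26,27,28,29,30,31): 0⊕0⊕1⊕0⊕1⊕0⊕0⊕1⊕0⊕1⊕1⊕1⊕0⊕0⊕0⊕0 = 0
s16 (pos 16,17,18,19,20,21,22,23,24,25,26,27,28,29,30,31): 1⊕0⊕1⊕0⊕0⊕0⊕0⊕1⊕0⊕1⊕1⊕1⊕0⊕0⊕0⊕0 = 0
Syndrome s16…s1 = 00101 → error at position 5.
Flip position 5: 0100110001010011010000101110000 → 0100010001010011010000101110000
Read data bits from positions 3,5,6,7,9,10,11,12,13,14,15,17,18,19,20,21,22,23,24,25,26,27,28,29,30,31: 00100101001010000101110000

00100101001010000101110000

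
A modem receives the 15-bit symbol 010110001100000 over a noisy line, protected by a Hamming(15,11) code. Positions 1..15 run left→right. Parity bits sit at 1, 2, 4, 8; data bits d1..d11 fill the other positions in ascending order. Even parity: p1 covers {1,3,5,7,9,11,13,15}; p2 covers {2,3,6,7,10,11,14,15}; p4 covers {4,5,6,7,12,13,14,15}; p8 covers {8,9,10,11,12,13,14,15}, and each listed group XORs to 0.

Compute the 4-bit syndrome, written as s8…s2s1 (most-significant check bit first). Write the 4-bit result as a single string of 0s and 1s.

s1 (pos 1,3,5,7,9,11,13,15): 0⊕0⊕1⊕0⊕1⊕0⊕0⊕0 = 0
s2 (pos 2,3,6,7,10,11,14,15): 1⊕0⊕0⊕0⊕1⊕0⊕0⊕0 = 0
s4 (pos 4,5,6,7,12,13,14,15): 1⊕1⊕0⊕0⊕0⊕0⊕0⊕0 = 0
s8 (pos 8,9,10,11,12,13,14,15): 0⊕1⊕1⊕0⊕0⊕0⊕0⊕0 = 0
Syndrome s8…s1 = 0000 → no error.

0000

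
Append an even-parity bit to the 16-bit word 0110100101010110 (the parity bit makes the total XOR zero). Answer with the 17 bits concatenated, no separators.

01101001010101100

XOR of the 16 data bits: 0⊕1⊕1⊕0⊕1⊕0⊕0⊕1⊕0⊕1⊕0⊕1⊕0⊕1⊕1⊕0 = 0
Parity bit = 0 (so all 17 bits XOR to 0).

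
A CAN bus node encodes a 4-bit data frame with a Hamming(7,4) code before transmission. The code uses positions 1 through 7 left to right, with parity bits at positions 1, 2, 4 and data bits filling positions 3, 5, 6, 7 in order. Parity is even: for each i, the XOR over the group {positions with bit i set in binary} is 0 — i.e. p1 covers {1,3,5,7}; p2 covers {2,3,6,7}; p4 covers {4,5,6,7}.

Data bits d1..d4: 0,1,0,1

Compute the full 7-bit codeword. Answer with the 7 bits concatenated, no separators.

0100101

Place data at non-parity positions: p1 p2 0 p4 1 0 1
p1 (pos 1,3,5,7): XOR of data positions = 0⊕1⊕1 = 0
p2 (pos 2,3,6,7): XOR of data positions = 0⊕0⊕1 = 1
p4 (pos 4,5,6,7): XOR of data positions = 1⊕0⊕1 = 0
Codeword: 0100101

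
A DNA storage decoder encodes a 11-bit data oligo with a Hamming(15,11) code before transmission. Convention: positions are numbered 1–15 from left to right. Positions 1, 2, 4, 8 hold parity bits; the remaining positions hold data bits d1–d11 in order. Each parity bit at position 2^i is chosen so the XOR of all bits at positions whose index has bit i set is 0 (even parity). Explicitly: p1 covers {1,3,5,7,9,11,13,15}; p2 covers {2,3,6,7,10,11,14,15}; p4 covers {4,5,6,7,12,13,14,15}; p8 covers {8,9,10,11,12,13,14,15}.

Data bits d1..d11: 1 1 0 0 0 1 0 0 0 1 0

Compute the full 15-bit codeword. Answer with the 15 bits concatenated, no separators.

011010000100010

Place data at non-parity positions: p1 p2 1 p4 1 0 0 p8 0 1 0 0 0 1 0
p1 (pos 1,3,5,7,9,11,13,15): XOR of data positions = 1⊕1⊕0⊕0⊕0⊕0⊕0 = 0
p2 (pos 2,3,6,7,10,11,14,15): XOR of data positions = 1⊕0⊕0⊕1⊕0⊕1⊕0 = 1
p4 (pos 4,5,6,7,12,13,14,15): XOR of data positions = 1⊕0⊕0⊕0⊕0⊕1⊕0 = 0
p8 (pos 8,9,10,11,12,13,14,15): XOR of data positions = 0⊕1⊕0⊕0⊕0⊕1⊕0 = 0
Codeword: 011010000100010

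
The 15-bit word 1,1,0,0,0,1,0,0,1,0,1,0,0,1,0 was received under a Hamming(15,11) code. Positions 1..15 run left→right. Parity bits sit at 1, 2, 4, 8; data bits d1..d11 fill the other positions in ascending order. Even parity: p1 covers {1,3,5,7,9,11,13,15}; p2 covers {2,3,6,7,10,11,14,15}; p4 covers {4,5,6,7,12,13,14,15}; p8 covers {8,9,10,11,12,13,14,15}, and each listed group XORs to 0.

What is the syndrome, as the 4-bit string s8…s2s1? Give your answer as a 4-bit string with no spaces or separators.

1001

s1 (pos 1,3,5,7,9,11,13,15): 1⊕0⊕0⊕0⊕1⊕1⊕0⊕0 = 1
s2 (pos 2,3,6,7,10,11,14,15): 1⊕0⊕1⊕0⊕0⊕1⊕1⊕0 = 0
s4 (pos 4,5,6,7,12,13,14,15): 0⊕0⊕1⊕0⊕0⊕0⊕1⊕0 = 0
s8 (pos 8,9,10,11,12,13,14,15): 0⊕1⊕0⊕1⊕0⊕0⊕1⊕0 = 1
Syndrome s8…s1 = 1001 → error at position 9.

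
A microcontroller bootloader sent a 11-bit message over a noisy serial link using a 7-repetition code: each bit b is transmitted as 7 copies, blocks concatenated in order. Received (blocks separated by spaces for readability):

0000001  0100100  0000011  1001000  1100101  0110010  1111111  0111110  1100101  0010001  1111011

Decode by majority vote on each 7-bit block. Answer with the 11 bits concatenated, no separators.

Block 1 (0000001): 1 one → 0
Block 2 (0100100): 2 ones → 0
Block 3 (0000011): 2 ones → 0
Block 4 (1001000): 2 ones → 0
Block 5 (1100101): 4 ones → 1
Block 6 (0110010): 3 ones → 0
Block 7 (1111111): 7 ones → 1
Block 8 (0111110): 5 ones → 1
Block 9 (1100101): 4 ones → 1
Block 10 (0010001): 2 ones → 0
Block 11 (1111011): 6 ones → 1

00001011101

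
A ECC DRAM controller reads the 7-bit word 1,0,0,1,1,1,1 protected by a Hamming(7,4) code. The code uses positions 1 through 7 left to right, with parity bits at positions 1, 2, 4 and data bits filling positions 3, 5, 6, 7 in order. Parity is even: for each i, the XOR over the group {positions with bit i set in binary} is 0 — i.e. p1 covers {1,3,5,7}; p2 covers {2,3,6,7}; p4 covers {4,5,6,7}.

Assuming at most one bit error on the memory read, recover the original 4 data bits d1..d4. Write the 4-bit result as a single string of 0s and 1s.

s1 (pos 1,3,5,7): 1⊕0⊕1⊕1 = 1
s2 (pos 2,3,6,7): 0⊕0⊕1⊕1 = 0
s4 (pos 4,5,6,7): 1⊕1⊕1⊕1 = 0
Syndrome s4…s1 = 001 → error at position 1.
Flip position 1: 1001111 → 0001111
Read data bits from positions 3,5,6,7: 0111

0111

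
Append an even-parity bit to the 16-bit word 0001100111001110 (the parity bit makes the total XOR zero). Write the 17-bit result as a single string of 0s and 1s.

XOR of the 16 data bits: 0⊕0⊕0⊕1⊕1⊕0⊕0⊕1⊕1⊕1⊕0⊕0⊕1⊕1⊕1⊕0 = 0
Parity bit = 0 (so all 17 bits XOR to 0).

00011001110011100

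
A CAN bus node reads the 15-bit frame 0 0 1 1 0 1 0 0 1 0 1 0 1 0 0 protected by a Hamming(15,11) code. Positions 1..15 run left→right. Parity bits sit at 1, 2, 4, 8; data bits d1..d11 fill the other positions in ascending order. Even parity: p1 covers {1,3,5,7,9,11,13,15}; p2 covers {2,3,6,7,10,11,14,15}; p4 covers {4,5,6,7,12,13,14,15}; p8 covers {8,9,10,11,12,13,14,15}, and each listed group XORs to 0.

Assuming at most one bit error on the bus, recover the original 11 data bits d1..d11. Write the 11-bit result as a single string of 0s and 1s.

10101010110

s1 (pos 1,3,5,7,9,11,13,15): 0⊕1⊕0⊕0⊕1⊕1⊕1⊕0 = 0
s2 (pos 2,3,6,7,10,11,14,15): 0⊕1⊕1⊕0⊕0⊕1⊕0⊕0 = 1
s4 (pos 4,5,6,7,12,13,14,15): 1⊕0⊕1⊕0⊕0⊕1⊕0⊕0 = 1
s8 (pos 8,9,10,11,12,13,14,15): 0⊕1⊕0⊕1⊕0⊕1⊕0⊕0 = 1
Syndrome s8…s1 = 1110 → error at position 14.
Flip position 14: 001101001010100 → 001101001010110
Read data bits from positions 3,5,6,7,9,10,11,12,13,14,15: 10101010110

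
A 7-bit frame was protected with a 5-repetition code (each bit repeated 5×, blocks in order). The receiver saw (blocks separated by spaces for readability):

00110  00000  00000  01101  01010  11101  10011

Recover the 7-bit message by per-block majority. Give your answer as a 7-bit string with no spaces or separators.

Block 1 (00110): 2 ones → 0
Block 2 (00000): 0 ones → 0
Block 3 (00000): 0 ones → 0
Block 4 (01101): 3 ones → 1
Block 5 (01010): 2 ones → 0
Block 6 (11101): 4 ones → 1
Block 7 (10011): 3 ones → 1

0001011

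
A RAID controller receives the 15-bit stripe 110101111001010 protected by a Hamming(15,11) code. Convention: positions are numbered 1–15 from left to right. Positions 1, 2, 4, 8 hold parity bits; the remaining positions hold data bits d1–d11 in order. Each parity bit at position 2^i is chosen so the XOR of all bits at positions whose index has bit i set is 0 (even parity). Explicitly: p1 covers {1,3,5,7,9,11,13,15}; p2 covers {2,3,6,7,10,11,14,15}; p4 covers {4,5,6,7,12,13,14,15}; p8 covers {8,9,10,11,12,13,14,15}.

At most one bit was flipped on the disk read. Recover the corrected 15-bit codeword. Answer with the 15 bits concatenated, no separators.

110111111001010

s1 (pos 1,3,5,7,9,11,13,15): 1⊕0⊕0⊕1⊕1⊕0⊕0⊕0 = 1
s2 (pos 2,3,6,7,10,11,14,15): 1⊕0⊕1⊕1⊕0⊕0⊕1⊕0 = 0
s4 (pos 4,5,6,7,12,13,14,15): 1⊕0⊕1⊕1⊕1⊕0⊕1⊕0 = 1
s8 (pos 8,9,10,11,12,13,14,15): 1⊕1⊕0⊕0⊕1⊕0⊕1⊕0 = 0
Syndrome s8…s1 = 0101 → error at position 5.
Flip position 5: 110101111001010 → 110111111001010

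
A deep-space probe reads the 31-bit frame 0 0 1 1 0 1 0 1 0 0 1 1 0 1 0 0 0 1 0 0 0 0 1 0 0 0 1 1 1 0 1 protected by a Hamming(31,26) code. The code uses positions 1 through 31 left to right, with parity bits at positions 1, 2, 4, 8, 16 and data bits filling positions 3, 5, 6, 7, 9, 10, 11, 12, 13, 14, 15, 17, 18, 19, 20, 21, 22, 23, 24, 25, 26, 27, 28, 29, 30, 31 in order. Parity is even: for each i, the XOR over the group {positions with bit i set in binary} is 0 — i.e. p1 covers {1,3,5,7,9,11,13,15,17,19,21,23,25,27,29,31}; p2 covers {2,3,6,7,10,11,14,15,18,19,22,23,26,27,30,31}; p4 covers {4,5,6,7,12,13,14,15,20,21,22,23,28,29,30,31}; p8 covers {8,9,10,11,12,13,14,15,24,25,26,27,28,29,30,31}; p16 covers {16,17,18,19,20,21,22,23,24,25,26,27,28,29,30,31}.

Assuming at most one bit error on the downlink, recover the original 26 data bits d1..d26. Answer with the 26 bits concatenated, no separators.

s1 (pos 1,3,5,7,9,11,13,15,17,19,21,23,25,27,29,31): 0⊕1⊕0⊕0⊕0⊕1⊕0⊕0⊕0⊕0⊕0⊕1⊕0⊕1⊕1⊕1 = 0
s2 (pos 2,3,6,7,10,11,14,15,18,19,22,23,26,27,30,31): 0⊕1⊕1⊕0⊕0⊕1⊕1⊕0⊕1⊕0⊕0⊕1⊕0⊕1⊕0⊕1 = 0
s4 (pos 4,5,6,7,12,13,14,15,20,21,22,23,28,29,30,31): 1⊕0⊕1⊕0⊕1⊕0⊕1⊕0⊕0⊕0⊕0⊕1⊕1⊕1⊕0⊕1 = 0
s8 (pos 8,9,10,11,12,13,14,15,24,25,26,27,28,29,30,31): 1⊕0⊕0⊕1⊕1⊕0⊕1⊕0⊕0⊕0⊕0⊕1⊕1⊕1⊕0⊕1 = 0
s16 (pos 16,17,18,19,20,21,22,23,24,25,26,27,28,29,30,31): 0⊕0⊕1⊕0⊕0⊕0⊕0⊕1⊕0⊕0⊕0⊕1⊕1⊕1⊕0⊕1 = 0
Syndrome s16…s1 = 00000 → no error.
Read data bits from positions 3,5,6,7,9,10,11,12,13,14,15,17,18,19,20,21,22,23,24,25,26,27,28,29,30,31: 10100011010010000100011101

10100011010010000100011101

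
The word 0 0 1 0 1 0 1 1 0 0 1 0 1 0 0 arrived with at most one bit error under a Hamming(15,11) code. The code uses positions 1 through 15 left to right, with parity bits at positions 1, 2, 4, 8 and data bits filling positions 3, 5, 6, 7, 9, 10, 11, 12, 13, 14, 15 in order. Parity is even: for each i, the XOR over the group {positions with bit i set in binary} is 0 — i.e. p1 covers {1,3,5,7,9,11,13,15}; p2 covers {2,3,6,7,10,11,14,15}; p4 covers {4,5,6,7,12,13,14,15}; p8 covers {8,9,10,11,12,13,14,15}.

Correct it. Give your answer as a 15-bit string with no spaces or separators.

001010110010101

s1 (pos 1,3,5,7,9,11,13,15): 0⊕1⊕1⊕1⊕0⊕1⊕1⊕0 = 1
s2 (pos 2,3,6,7,10,11,14,15): 0⊕1⊕0⊕1⊕0⊕1⊕0⊕0 = 1
s4 (pos 4,5,6,7,12,13,14,15): 0⊕1⊕0⊕1⊕0⊕1⊕0⊕0 = 1
s8 (pos 8,9,10,11,12,13,14,15): 1⊕0⊕0⊕1⊕0⊕1⊕0⊕0 = 1
Syndrome s8…s1 = 1111 → error at position 15.
Flip position 15: 001010110010100 → 001010110010101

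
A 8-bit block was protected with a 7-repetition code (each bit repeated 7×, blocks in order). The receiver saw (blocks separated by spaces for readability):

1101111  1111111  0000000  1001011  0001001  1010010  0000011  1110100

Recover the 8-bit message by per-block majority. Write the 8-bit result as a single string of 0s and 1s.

11010001

Block 1 (1101111): 6 ones → 1
Block 2 (1111111): 7 ones → 1
Block 3 (0000000): 0 ones → 0
Block 4 (1001011): 4 ones → 1
Block 5 (0001001): 2 ones → 0
Block 6 (1010010): 3 ones → 0
Block 7 (0000011): 2 ones → 0
Block 8 (1110100): 4 ones → 1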